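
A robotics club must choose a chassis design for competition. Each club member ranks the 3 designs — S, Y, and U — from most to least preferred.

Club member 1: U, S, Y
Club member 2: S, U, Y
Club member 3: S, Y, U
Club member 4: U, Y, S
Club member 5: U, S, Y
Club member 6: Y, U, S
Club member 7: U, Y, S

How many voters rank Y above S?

Ballots ranking Y above S: 3.
Ballots ranking S above Y: 4.
So 3 of 7 voters prefer Y to S.

3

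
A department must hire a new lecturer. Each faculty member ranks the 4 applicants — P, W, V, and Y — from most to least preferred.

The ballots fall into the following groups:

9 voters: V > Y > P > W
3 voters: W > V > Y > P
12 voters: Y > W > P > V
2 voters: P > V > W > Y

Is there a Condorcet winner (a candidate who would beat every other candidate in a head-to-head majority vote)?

Head-to-head results (26 voters total):
P vs W: W wins 15–11.
P vs V: P wins 14–12.
P vs Y: Y wins 24–2.
W vs V: W wins 15–11.
W vs Y: Y wins 21–5.
V vs Y: V wins 14–12.
No candidate beats all others: P beats V beats Y beats P, a majority cycle.

No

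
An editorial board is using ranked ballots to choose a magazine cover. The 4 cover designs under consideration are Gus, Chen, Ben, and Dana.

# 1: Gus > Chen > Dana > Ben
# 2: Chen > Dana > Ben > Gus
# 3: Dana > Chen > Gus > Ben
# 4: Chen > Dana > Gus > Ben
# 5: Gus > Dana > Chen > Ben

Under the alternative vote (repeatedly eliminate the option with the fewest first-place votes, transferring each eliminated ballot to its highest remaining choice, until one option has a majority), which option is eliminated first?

Ben

Round 1: Gus 2, Chen 2, Dana 1, Ben 0. Ben has the fewest and is eliminated.
Round 2: Gus 2, Chen 2, Dana 1. Dana has the fewest and is eliminated.
Round 3: Chen 3, Gus 2. Chen has a majority.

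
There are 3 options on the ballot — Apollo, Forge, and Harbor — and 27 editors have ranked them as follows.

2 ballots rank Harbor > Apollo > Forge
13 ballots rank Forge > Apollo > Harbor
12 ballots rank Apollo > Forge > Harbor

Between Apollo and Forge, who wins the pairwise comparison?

Ballots ranking Apollo above Forge: 2+12 = 14.
Ballots ranking Forge above Apollo: 13.
Apollo wins the head-to-head, 14–13.

Apollo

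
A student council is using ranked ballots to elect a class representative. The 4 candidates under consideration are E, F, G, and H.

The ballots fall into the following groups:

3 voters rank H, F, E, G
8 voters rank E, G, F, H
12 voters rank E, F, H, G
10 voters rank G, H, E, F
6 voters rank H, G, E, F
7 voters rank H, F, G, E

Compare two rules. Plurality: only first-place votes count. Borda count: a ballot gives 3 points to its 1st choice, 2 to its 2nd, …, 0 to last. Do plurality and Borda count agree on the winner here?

No

Plurality first-place counts: E 20, F 0, G 10, H 16 → E.
Borda totals: E 79, F 52, G 65, H 80 → H.
The two rules disagree: plurality picks E, Borda picks H.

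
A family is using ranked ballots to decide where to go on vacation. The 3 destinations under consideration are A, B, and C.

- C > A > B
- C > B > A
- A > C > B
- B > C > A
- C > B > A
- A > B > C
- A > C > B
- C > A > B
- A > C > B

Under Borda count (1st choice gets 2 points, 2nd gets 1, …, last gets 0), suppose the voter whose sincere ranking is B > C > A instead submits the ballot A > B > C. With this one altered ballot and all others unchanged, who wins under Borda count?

A

Borda totals with the altered ballot: A 12, B 4, C 11.
The switch changes the winner from C to A.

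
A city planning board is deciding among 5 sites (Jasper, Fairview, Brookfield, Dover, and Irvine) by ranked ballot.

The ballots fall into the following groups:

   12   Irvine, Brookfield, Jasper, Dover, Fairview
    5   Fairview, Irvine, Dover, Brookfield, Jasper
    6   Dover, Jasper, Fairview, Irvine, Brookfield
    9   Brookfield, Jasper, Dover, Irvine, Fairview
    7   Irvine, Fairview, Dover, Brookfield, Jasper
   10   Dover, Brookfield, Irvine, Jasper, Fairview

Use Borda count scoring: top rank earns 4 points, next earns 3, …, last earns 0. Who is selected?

Borda scores:
  Jasper: 12·2 + 5·0 + 6·3 + 9·3 + 7·0 + 10·1 = 79
  Fairview: 12·0 + 5·4 + 6·2 + 9·0 + 7·3 + 10·0 = 53
  Brookfield: 12·3 + 5·1 + 6·0 + 9·4 + 7·1 + 10·3 = 114
  Dover: 12·1 + 5·2 + 6·4 + 9·2 + 7·2 + 10·4 = 118
  Irvine: 12·4 + 5·3 + 6·1 + 9·1 + 7·4 + 10·2 = 126
Irvine has the highest total.

Irvine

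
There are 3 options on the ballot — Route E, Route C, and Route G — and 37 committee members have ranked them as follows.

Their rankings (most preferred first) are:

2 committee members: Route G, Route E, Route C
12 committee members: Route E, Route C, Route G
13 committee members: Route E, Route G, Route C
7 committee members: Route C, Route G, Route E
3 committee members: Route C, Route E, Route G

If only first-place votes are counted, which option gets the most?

Route E

First-place vote totals:
  Route E: 25
  Route C: 10
  Route G: 2
Route E has the most first-place votes.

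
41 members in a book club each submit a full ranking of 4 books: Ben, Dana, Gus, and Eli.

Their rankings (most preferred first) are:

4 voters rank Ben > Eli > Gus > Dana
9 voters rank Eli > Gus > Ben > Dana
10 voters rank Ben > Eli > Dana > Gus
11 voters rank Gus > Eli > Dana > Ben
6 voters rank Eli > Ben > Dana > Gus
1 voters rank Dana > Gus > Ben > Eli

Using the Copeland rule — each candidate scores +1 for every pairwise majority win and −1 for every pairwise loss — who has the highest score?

Pairwise results:
  Ben vs Dana: Ben wins 29–12.
  Ben vs Gus: Gus wins 21–20.
  Ben vs Eli: Eli wins 26–15.
  Dana vs Gus: Gus wins 24–17.
  Dana vs Eli: Eli wins 40–1.
  Gus vs Eli: Eli wins 29–12.
Copeland scores (wins − losses):
  Ben: 1 − 2 = -1
  Dana: 0 − 3 = -3
  Gus: 2 − 1 = 1
  Eli: 3 − 0 = 3
Eli has the best Copeland score.

Eli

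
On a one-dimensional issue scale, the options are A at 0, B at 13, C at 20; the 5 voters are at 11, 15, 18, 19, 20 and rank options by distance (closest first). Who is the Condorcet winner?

With single-peaked preferences on a line, the Condorcet winner is the candidate closest to the median voter.
The median voter (position 18) is closest to C at 20.
Check: C vs A — voters closer to C: 5 of 5.

C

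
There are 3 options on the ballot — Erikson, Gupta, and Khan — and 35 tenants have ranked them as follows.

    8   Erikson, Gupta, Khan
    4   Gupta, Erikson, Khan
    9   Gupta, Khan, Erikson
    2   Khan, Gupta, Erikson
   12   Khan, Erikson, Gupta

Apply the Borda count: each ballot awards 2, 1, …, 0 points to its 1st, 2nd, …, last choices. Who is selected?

Borda scores:
  Erikson: 8·2 + 4·1 + 9·0 + 2·0 + 12·1 = 32
  Gupta: 8·1 + 4·2 + 9·2 + 2·1 + 12·0 = 36
  Khan: 8·0 + 4·0 + 9·1 + 2·2 + 12·2 = 37
Khan has the highest total.

Khan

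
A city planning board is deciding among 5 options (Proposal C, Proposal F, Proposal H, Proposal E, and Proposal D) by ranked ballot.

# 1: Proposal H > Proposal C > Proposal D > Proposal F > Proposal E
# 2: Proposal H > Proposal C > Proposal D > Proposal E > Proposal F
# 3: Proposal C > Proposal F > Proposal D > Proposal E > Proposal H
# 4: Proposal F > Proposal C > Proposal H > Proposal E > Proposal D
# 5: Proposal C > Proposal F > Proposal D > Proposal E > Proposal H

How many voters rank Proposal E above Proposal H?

Ballots ranking Proposal E above Proposal H: 2.
Ballots ranking Proposal H above Proposal E: 3.
So 2 of 5 voters prefer Proposal E to Proposal H.

2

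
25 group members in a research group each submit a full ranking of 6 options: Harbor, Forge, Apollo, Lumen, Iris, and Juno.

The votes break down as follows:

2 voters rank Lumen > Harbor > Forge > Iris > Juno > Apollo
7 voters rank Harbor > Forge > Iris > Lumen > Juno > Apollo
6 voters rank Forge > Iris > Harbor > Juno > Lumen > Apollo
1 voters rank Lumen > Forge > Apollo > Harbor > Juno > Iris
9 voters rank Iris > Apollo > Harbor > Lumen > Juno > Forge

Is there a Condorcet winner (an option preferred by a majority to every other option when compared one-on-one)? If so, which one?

Head-to-head results (25 voters total):
Harbor vs Forge: Harbor wins 18–7.
Harbor vs Apollo: Harbor wins 15–10.
Harbor vs Lumen: Harbor wins 22–3.
Harbor vs Iris: Iris wins 15–10.
Harbor vs Juno: Harbor wins 25–0.
Forge vs Apollo: Forge wins 16–9.
Forge vs Lumen: Forge wins 13–12.
Forge vs Iris: Forge wins 16–9.
Forge vs Juno: Forge wins 16–9.
Apollo vs Lumen: Lumen wins 16–9.
Apollo vs Iris: Iris wins 24–1.
Apollo vs Juno: Juno wins 15–10.
Lumen vs Iris: Iris wins 22–3.
Lumen vs Juno: Lumen wins 19–6.
Iris vs Juno: Iris wins 24–1.
No candidate beats all others: Harbor beats Forge beats Iris beats Harbor, a majority cycle.

No Condorcet winner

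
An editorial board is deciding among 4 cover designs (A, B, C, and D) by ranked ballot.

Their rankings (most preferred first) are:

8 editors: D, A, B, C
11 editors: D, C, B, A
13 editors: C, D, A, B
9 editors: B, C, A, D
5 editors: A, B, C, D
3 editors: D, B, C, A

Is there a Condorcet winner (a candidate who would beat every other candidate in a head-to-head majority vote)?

Head-to-head results (49 voters total):
A vs B: A wins 26–23.
A vs C: C wins 36–13.
A vs D: D wins 35–14.
B vs C: B wins 25–24.
B vs D: D wins 35–14.
C vs D: C wins 27–22.
No candidate beats all others: A beats B beats C beats A, a majority cycle.

No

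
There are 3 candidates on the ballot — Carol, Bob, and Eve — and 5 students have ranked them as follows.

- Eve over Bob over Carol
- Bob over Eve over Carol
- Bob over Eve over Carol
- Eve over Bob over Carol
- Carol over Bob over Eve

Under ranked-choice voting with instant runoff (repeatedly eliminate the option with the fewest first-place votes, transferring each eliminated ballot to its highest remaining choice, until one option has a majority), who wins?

Bob

Round 1: Bob 2, Eve 2, Carol 1. Carol has the fewest and is eliminated.
Round 2: Bob 3, Eve 2. Bob has a majority.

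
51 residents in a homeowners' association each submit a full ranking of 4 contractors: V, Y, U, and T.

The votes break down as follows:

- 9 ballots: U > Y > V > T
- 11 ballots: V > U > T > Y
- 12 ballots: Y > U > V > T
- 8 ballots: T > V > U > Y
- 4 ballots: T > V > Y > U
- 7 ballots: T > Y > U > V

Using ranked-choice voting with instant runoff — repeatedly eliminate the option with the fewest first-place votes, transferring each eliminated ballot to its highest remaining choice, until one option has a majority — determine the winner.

T

Round 1: T 19, Y 12, V 11, U 9. U has the fewest and is eliminated.
Round 2: Y 21, T 19, V 11. V has the fewest and is eliminated.
Round 3: T 30, Y 21. T has a majority.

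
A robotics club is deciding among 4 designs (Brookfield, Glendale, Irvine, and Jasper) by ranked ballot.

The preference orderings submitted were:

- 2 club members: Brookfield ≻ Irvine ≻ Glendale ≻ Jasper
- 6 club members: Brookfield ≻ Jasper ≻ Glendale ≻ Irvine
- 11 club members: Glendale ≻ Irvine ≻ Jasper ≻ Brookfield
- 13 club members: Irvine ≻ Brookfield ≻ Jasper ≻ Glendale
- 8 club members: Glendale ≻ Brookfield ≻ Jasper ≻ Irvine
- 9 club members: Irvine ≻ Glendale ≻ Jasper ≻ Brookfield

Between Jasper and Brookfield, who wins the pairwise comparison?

Ballots ranking Jasper above Brookfield: 11+9 = 20.
Ballots ranking Brookfield above Jasper: 2+6+13+8 = 29.
Brookfield wins the head-to-head, 29–20.

Brookfield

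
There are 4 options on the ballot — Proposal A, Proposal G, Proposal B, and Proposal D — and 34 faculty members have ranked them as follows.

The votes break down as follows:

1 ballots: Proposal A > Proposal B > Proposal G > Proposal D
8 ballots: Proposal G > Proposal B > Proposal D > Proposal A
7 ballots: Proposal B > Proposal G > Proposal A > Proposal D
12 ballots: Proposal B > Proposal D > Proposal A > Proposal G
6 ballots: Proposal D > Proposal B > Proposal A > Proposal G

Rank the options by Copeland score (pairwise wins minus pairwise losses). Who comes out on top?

Pairwise results:
  Proposal A vs Proposal G: Proposal A wins 19–15.
  Proposal A vs Proposal B: Proposal B wins 33–1.
  Proposal A vs Proposal D: Proposal D wins 26–8.
  Proposal G vs Proposal B: Proposal B wins 26–8.
  Proposal G vs Proposal D: Proposal D wins 18–16.
  Proposal B vs Proposal D: Proposal B wins 28–6.
Copeland scores (wins − losses):
  Proposal A: 1 − 2 = -1
  Proposal G: 0 − 3 = -3
  Proposal B: 3 − 0 = 3
  Proposal D: 2 − 1 = 1
Proposal B has the best Copeland score.

Proposal B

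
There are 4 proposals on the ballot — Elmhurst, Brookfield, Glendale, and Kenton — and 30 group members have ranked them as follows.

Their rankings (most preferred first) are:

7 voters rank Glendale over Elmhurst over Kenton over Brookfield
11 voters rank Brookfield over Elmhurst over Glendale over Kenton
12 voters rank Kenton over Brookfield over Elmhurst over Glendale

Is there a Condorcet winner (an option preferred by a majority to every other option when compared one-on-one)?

No

Head-to-head results (30 voters total):
Elmhurst vs Brookfield: Brookfield wins 23–7.
Elmhurst vs Glendale: Elmhurst wins 23–7.
Elmhurst vs Kenton: Elmhurst wins 18–12.
Brookfield vs Glendale: Brookfield wins 23–7.
Brookfield vs Kenton: Kenton wins 19–11.
Glendale vs Kenton: Glendale wins 18–12.
No candidate beats all others: Elmhurst beats Kenton beats Brookfield beats Elmhurst, a majority cycle.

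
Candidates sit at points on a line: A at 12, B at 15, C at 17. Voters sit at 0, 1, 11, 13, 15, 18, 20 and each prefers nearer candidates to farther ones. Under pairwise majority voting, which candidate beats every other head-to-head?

A

With single-peaked preferences on a line, the Condorcet winner is the candidate closest to the median voter.
The median voter (position 13) is closest to A at 12.
Check: A vs C — voters closer to A: 4 of 7.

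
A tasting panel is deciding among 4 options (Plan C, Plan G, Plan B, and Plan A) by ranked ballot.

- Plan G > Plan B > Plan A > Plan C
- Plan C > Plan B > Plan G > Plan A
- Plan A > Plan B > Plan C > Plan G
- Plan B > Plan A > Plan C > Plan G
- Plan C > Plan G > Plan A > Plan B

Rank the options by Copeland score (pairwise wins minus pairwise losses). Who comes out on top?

Pairwise results:
  Plan C vs Plan G: Plan C wins 4–1.
  Plan C vs Plan B: Plan B wins 3–2.
  Plan C vs Plan A: Plan A wins 3–2.
  Plan G vs Plan B: Plan B wins 3–2.
  Plan G vs Plan A: Plan G wins 3–2.
  Plan B vs Plan A: Plan B wins 3–2.
Copeland scores (wins − losses):
  Plan C: 1 − 2 = -1
  Plan G: 1 − 2 = -1
  Plan B: 3 − 0 = 3
  Plan A: 1 − 2 = -1
Plan B has the best Copeland score.

Plan B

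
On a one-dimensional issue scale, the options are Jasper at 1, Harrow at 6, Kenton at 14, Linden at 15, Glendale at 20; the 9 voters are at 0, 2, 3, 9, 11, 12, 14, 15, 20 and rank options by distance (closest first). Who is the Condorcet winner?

With single-peaked preferences on a line, the Condorcet winner is the candidate closest to the median voter.
The median voter (position 11) is closest to Kenton at 14.
Check: Kenton vs Harrow — voters closer to Kenton: 5 of 9.

Kenton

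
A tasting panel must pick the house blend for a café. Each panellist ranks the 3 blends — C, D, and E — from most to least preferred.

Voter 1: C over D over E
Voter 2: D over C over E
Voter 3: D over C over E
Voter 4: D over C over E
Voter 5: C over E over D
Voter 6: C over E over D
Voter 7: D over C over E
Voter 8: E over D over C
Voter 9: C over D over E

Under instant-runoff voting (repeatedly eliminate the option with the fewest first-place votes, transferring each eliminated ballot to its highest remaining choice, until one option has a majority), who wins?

Round 1: C 4, D 4, E 1. E has the fewest and is eliminated.
Round 2: D 5, C 4. D has a majority.

D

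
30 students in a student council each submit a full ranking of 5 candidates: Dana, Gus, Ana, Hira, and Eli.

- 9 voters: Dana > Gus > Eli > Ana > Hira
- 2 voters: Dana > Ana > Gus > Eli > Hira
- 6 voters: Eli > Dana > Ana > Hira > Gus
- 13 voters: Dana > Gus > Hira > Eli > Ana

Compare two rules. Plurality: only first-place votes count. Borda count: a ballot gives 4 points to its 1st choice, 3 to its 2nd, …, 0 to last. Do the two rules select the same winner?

Yes

Plurality first-place counts: Dana 24, Gus 0, Ana 0, Hira 0, Eli 6 → Dana.
Borda totals: Dana 114, Gus 70, Ana 27, Hira 32, Eli 57 → Dana.
The two rules agree on Dana.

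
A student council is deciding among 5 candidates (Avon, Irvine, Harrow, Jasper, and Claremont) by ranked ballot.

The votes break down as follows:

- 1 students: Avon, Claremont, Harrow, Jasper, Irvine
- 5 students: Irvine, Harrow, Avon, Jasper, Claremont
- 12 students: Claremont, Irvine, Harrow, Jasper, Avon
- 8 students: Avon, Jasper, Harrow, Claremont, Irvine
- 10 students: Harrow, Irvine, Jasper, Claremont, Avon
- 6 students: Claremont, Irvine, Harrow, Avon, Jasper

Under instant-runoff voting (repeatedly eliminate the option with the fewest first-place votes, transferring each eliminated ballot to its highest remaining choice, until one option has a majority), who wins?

Harrow

Round 1: Claremont 18, Harrow 10, Avon 9, Irvine 5, Jasper 0. Jasper has the fewest and is eliminated.
Round 2: Claremont 18, Harrow 10, Avon 9, Irvine 5. Irvine has the fewest and is eliminated.
Round 3: Claremont 18, Harrow 15, Avon 9. Avon has the fewest and is eliminated.
Round 4: Harrow 23, Claremont 19. Harrow has a majority.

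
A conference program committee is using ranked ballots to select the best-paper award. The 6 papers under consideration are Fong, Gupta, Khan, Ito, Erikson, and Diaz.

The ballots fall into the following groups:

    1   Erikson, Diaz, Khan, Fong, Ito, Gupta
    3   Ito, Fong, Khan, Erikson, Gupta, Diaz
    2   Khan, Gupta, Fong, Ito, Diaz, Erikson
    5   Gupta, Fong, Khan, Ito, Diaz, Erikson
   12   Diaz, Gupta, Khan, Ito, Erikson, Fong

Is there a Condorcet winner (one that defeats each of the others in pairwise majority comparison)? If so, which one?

Head-to-head results (23 voters total):
Fong vs Gupta: Gupta wins 19–4.
Fong vs Khan: Khan wins 15–8.
Fong vs Ito: Ito wins 15–8.
Fong vs Erikson: Erikson wins 13–10.
Fong vs Diaz: Diaz wins 13–10.
Gupta vs Khan: Gupta wins 17–6.
Gupta vs Ito: Gupta wins 19–4.
Gupta vs Erikson: Gupta wins 19–4.
Gupta vs Diaz: Diaz wins 13–10.
Khan vs Ito: Khan wins 20–3.
Khan vs Erikson: Khan wins 22–1.
Khan vs Diaz: Diaz wins 13–10.
Ito vs Erikson: Ito wins 22–1.
Ito vs Diaz: Diaz wins 13–10.
Erikson vs Diaz: Diaz wins 19–4.
Diaz beats each rival — Fong (13–10), Gupta (13–10), Khan (13–10), Ito (13–10), Erikson (19–4) — so Diaz is the Condorcet winner.

Diaz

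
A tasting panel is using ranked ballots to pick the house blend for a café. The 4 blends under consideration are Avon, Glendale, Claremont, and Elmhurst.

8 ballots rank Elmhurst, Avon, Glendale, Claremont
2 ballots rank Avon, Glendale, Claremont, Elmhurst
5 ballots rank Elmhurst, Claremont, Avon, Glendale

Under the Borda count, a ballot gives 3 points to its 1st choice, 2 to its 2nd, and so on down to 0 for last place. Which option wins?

Borda scores:
  Avon: 8·2 + 2·3 + 5·1 = 27
  Glendale: 8·1 + 2·2 + 5·0 = 12
  Claremont: 8·0 + 2·1 + 5·2 = 12
  Elmhurst: 8·3 + 2·0 + 5·3 = 39
Elmhurst has the highest total.

Elmhurst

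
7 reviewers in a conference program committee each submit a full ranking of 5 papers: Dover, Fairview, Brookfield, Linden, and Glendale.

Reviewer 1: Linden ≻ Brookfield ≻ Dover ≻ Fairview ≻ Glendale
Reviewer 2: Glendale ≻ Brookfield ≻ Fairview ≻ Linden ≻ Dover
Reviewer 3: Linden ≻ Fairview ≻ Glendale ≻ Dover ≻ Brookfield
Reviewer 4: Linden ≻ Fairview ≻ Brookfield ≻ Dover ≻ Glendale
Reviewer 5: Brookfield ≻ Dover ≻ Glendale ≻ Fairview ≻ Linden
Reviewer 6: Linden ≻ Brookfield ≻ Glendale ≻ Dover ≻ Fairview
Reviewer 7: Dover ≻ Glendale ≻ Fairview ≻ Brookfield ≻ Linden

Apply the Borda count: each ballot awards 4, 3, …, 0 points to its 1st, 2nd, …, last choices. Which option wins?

Linden

Borda scores:
  Dover: 2 + 0 + 1 + 1 + 3 + 1 + 4 = 12
  Fairview: 1 + 2 + 3 + 3 + 1 + 0 + 2 = 12
  Brookfield: 3 + 3 + 0 + 2 + 4 + 3 + 1 = 16
  Linden: 4 + 1 + 4 + 4 + 0 + 4 + 0 = 17
  Glendale: 0 + 4 + 2 + 0 + 2 + 2 + 3 = 13
Linden has the highest total.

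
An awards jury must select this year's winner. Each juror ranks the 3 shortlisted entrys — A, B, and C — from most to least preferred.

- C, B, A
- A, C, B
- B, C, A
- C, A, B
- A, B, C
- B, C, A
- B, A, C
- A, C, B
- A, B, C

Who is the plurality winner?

First-place vote totals:
  A: 4
  B: 3
  C: 2
A has the most first-place votes.

A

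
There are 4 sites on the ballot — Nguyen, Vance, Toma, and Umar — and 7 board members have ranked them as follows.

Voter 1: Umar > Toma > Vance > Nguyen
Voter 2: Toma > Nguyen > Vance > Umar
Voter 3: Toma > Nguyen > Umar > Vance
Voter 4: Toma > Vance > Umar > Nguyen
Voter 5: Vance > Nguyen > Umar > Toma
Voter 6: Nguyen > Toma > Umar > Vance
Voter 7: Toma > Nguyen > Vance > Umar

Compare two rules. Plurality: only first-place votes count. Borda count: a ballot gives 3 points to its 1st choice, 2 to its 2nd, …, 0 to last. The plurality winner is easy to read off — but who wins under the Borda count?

Plurality first-place counts: Nguyen 1, Vance 1, Toma 4, Umar 1 → Toma.
Borda totals: Nguyen 11, Vance 8, Toma 16, Umar 7 → Toma.

Toma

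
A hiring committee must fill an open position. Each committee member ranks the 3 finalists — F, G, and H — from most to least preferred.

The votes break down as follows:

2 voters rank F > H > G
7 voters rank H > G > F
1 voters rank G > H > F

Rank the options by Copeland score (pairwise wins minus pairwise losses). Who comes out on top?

Pairwise results:
  F vs G: G wins 8–2.
  F vs H: H wins 8–2.
  G vs H: H wins 9–1.
Copeland scores (wins − losses):
  F: 0 − 2 = -2
  G: 1 − 1 = 0
  H: 2 − 0 = 2
H has the best Copeland score.

H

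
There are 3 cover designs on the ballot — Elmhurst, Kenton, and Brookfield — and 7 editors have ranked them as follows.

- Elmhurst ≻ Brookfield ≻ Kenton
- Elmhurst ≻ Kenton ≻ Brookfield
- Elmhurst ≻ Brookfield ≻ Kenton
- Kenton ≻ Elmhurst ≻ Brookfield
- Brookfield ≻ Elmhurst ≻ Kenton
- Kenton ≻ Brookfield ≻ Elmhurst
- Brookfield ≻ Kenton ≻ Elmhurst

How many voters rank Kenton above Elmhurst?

3

Ballots ranking Kenton above Elmhurst: 3.
Ballots ranking Elmhurst above Kenton: 4.
So 3 of 7 voters prefer Kenton to Elmhurst.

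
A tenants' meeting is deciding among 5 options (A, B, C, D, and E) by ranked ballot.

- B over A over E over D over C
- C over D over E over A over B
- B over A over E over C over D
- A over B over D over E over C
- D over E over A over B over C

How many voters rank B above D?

3

Ballots ranking B above D: 3.
Ballots ranking D above B: 2.
So 3 of 5 voters prefer B to D.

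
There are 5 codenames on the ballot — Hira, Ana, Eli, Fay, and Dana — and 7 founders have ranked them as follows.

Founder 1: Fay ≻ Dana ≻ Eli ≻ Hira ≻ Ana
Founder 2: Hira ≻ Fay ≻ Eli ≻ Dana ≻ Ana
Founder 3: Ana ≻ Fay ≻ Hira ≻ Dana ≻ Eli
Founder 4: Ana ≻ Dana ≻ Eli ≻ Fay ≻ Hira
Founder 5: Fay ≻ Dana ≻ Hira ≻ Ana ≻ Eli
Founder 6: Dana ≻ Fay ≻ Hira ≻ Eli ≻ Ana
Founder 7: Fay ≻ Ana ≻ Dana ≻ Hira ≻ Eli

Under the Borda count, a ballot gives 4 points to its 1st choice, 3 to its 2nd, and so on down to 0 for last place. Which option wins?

Borda scores:
  Hira: 1 + 4 + 2 + 0 + 2 + 2 + 1 = 12
  Ana: 0 + 0 + 4 + 4 + 1 + 0 + 3 = 12
  Eli: 2 + 2 + 0 + 2 + 0 + 1 + 0 = 7
  Fay: 4 + 3 + 3 + 1 + 4 + 3 + 4 = 22
  Dana: 3 + 1 + 1 + 3 + 3 + 4 + 2 = 17
Fay has the highest total.

Fay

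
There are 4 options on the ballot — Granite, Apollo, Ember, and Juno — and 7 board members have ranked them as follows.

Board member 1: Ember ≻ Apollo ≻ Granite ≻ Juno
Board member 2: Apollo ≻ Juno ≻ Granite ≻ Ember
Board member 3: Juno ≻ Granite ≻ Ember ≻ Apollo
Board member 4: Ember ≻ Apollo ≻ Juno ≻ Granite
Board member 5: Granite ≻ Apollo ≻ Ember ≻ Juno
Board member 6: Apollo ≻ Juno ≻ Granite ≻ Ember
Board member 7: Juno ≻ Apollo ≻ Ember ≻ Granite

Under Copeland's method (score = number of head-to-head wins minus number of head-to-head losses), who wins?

Pairwise results:
  Granite vs Apollo: Apollo wins 5–2.
  Granite vs Ember: Granite wins 4–3.
  Granite vs Juno: Juno wins 5–2.
  Apollo vs Ember: Apollo wins 4–3.
  Apollo vs Juno: Apollo wins 5–2.
  Ember vs Juno: Juno wins 4–3.
Copeland scores (wins − losses):
  Granite: 1 − 2 = -1
  Apollo: 3 − 0 = 3
  Ember: 0 − 3 = -3
  Juno: 2 − 1 = 1
Apollo has the best Copeland score.

Apollo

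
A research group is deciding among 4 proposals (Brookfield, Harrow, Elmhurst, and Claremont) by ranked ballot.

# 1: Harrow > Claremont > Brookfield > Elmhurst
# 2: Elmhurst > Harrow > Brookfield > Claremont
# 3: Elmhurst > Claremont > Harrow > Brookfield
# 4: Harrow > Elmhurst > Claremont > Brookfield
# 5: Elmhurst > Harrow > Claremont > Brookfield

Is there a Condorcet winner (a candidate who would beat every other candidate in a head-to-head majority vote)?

Yes

Head-to-head results (5 voters total):
Brookfield vs Harrow: Harrow wins 5–0.
Brookfield vs Elmhurst: Elmhurst wins 4–1.
Brookfield vs Claremont: Claremont wins 4–1.
Harrow vs Elmhurst: Elmhurst wins 3–2.
Harrow vs Claremont: Harrow wins 4–1.
Elmhurst vs Claremont: Elmhurst wins 4–1.
Elmhurst beats each rival — Brookfield (4–1), Harrow (3–2), Claremont (4–1) — so Elmhurst is the Condorcet winner.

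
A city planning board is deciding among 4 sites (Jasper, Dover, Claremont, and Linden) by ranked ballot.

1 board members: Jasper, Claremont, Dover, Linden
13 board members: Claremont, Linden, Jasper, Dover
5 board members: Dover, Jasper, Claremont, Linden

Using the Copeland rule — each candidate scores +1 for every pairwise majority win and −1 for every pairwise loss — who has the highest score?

Claremont

Pairwise results:
  Jasper vs Dover: Jasper wins 14–5.
  Jasper vs Claremont: Claremont wins 13–6.
  Jasper vs Linden: Linden wins 13–6.
  Dover vs Claremont: Claremont wins 14–5.
  Dover vs Linden: Linden wins 13–6.
  Claremont vs Linden: Claremont wins 19–0.
Copeland scores (wins − losses):
  Jasper: 1 − 2 = -1
  Dover: 0 − 3 = -3
  Claremont: 3 − 0 = 3
  Linden: 2 − 1 = 1
Claremont has the best Copeland score.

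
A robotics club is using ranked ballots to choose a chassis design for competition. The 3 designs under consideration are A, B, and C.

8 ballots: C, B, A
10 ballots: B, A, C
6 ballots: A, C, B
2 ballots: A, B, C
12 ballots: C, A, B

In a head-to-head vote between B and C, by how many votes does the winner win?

14

Ballots ranking B above C: 10+2 = 12.
Ballots ranking C above B: 8+6+12 = 26.
C wins 26–12, a margin of 14.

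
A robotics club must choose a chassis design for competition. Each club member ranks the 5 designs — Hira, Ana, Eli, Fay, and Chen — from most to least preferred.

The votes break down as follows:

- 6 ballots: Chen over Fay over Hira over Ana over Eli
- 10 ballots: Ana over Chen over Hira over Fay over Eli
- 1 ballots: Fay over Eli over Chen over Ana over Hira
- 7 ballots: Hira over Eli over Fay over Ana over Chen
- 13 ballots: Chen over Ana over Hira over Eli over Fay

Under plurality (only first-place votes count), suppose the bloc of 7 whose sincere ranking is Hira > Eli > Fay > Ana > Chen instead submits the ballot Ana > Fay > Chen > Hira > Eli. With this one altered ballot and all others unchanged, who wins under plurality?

Chen

First-place totals with the altered ballot: Hira 0, Ana 17, Eli 0, Fay 1, Chen 19.
The winner is unchanged: still Chen.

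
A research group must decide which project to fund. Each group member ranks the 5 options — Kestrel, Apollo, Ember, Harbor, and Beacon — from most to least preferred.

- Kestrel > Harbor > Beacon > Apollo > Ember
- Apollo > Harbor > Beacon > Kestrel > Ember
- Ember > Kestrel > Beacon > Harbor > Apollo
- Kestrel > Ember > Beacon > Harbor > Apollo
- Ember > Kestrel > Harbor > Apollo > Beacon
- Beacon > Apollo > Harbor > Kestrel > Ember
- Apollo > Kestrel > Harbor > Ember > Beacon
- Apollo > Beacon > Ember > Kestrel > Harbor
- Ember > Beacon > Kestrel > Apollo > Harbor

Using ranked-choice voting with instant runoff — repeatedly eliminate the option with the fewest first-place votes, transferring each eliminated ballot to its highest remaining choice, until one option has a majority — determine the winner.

Apollo

Round 1: Apollo 3, Ember 3, Kestrel 2, Beacon 1, Harbor 0. Harbor has the fewest and is eliminated.
Round 2: Apollo 3, Ember 3, Kestrel 2, Beacon 1. Beacon has the fewest and is eliminated.
Round 3: Apollo 4, Ember 3, Kestrel 2. Kestrel has the fewest and is eliminated.
Round 4: Apollo 5, Ember 4. Apollo has a majority.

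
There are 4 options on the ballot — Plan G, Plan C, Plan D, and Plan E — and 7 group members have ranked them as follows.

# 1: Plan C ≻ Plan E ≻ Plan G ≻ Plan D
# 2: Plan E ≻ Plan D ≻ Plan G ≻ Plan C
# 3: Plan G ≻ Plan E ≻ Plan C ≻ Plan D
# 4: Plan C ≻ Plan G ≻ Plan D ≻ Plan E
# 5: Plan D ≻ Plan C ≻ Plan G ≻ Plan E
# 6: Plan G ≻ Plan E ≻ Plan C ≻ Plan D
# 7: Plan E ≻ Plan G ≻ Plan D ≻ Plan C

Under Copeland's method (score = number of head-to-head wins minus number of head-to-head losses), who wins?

Pairwise results:
  Plan G vs Plan C: Plan G wins 4–3.
  Plan G vs Plan D: Plan G wins 5–2.
  Plan G vs Plan E: Plan G wins 4–3.
  Plan C vs Plan D: Plan C wins 4–3.
  Plan C vs Plan E: Plan E wins 4–3.
  Plan D vs Plan E: Plan E wins 5–2.
Copeland scores (wins − losses):
  Plan G: 3 − 0 = 3
  Plan C: 1 − 2 = -1
  Plan D: 0 − 3 = -3
  Plan E: 2 − 1 = 1
Plan G has the best Copeland score.

Plan G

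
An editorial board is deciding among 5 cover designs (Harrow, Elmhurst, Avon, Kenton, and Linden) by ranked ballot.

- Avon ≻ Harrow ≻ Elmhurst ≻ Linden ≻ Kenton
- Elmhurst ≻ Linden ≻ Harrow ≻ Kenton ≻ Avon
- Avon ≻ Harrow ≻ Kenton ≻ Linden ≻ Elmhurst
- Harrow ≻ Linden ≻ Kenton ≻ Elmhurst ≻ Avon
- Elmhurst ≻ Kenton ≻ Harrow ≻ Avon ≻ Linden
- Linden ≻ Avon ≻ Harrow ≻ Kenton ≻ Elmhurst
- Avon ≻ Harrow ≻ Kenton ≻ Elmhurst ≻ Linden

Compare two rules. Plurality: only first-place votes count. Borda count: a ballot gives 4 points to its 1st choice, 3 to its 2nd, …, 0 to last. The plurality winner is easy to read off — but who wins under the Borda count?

Harrow

Plurality first-place counts: Harrow 1, Elmhurst 2, Avon 3, Kenton 0, Linden 1 → Avon.
Borda totals: Harrow 19, Elmhurst 12, Avon 16, Kenton 11, Linden 12 → Harrow.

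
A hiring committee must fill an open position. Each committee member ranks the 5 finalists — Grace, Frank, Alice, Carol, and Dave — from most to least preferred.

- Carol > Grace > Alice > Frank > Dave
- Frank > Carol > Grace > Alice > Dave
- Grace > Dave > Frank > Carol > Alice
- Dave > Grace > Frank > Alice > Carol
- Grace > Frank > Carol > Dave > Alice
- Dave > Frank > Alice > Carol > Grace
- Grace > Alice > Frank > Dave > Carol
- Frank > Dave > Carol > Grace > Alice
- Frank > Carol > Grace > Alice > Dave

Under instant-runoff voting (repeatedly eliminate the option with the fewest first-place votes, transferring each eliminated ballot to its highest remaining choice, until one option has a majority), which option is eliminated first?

Alice

Round 1: Grace 3, Frank 3, Dave 2, Carol 1, Alice 0. Alice has the fewest and is eliminated.
Round 2: Grace 3, Frank 3, Dave 2, Carol 1. Carol has the fewest and is eliminated.
Round 3: Grace 4, Frank 3, Dave 2. Dave has the fewest and is eliminated.
Round 4: Grace 5, Frank 4. Grace has a majority.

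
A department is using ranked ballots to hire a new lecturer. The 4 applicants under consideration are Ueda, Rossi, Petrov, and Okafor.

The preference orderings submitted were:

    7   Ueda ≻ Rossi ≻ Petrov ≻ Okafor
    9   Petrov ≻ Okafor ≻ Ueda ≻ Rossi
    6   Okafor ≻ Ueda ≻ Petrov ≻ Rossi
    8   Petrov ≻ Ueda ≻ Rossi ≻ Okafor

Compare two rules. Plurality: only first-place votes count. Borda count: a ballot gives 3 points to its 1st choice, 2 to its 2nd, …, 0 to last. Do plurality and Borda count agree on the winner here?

Yes

Plurality first-place counts: Ueda 7, Rossi 0, Petrov 17, Okafor 6 → Petrov.
Borda totals: Ueda 58, Rossi 22, Petrov 64, Okafor 36 → Petrov.
The two rules agree on Petrov.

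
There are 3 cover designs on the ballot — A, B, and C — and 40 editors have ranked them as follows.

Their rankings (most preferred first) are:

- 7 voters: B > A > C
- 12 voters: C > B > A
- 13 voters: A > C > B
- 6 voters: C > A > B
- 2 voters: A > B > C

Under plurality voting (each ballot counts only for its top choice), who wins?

First-place vote totals:
  A: 15
  B: 7
  C: 18
C has the most first-place votes.

C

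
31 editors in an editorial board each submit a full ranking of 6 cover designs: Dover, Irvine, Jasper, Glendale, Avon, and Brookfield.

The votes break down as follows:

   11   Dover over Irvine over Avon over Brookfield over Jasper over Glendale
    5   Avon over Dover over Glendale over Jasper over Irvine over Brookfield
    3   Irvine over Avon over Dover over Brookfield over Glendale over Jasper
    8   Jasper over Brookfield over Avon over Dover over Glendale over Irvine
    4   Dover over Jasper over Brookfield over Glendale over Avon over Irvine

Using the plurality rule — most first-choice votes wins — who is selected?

First-place vote totals:
  Dover: 15
  Irvine: 3
  Jasper: 8
  Glendale: 0
  Avon: 5
  Brookfield: 0
Dover has the most first-place votes.

Dover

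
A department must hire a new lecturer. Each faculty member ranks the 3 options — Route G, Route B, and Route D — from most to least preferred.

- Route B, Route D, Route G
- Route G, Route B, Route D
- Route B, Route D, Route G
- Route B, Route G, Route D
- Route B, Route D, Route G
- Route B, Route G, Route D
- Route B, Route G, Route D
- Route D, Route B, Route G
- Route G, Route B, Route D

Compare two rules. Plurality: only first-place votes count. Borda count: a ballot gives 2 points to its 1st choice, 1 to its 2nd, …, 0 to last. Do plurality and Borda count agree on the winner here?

Plurality first-place counts: Route G 2, Route B 6, Route D 1 → Route B.
Borda totals: Route G 7, Route B 15, Route D 5 → Route B.
The two rules agree on Route B.

Yes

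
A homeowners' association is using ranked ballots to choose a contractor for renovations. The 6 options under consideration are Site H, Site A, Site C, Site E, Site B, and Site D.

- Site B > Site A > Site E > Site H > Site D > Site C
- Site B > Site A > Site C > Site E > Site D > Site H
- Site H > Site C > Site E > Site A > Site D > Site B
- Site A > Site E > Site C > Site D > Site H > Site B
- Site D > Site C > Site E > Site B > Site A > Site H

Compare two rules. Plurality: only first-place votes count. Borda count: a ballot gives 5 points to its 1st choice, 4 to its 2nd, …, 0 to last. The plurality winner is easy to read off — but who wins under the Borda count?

Plurality first-place counts: Site H 1, Site A 1, Site C 0, Site E 0, Site B 2, Site D 1 → Site B.
Borda totals: Site H 8, Site A 16, Site C 14, Site E 15, Site B 12, Site D 10 → Site A.

Site A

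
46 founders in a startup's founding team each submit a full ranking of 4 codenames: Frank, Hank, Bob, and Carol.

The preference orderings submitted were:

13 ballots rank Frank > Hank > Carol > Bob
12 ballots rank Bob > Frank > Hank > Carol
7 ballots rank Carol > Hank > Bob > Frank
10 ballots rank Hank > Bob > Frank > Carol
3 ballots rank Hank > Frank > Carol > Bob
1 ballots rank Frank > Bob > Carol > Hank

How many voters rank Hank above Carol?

Ballots ranking Hank above Carol: 13+12+10+3 = 38.
Ballots ranking Carol above Hank: 7+1 = 8.
So 38 of 46 voters prefer Hank to Carol.

38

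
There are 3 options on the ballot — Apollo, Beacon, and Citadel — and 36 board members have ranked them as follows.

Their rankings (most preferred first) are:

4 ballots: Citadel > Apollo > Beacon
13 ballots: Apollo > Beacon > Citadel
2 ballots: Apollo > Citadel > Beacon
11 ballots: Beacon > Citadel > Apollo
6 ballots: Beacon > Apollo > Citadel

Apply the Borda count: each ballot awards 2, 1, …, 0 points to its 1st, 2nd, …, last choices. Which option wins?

Borda scores:
  Apollo: 4·1 + 13·2 + 2·2 + 11·0 + 6·1 = 40
  Beacon: 4·0 + 13·1 + 2·0 + 11·2 + 6·2 = 47
  Citadel: 4·2 + 13·0 + 2·1 + 11·1 + 6·0 = 21
Beacon has the highest total.

Beacon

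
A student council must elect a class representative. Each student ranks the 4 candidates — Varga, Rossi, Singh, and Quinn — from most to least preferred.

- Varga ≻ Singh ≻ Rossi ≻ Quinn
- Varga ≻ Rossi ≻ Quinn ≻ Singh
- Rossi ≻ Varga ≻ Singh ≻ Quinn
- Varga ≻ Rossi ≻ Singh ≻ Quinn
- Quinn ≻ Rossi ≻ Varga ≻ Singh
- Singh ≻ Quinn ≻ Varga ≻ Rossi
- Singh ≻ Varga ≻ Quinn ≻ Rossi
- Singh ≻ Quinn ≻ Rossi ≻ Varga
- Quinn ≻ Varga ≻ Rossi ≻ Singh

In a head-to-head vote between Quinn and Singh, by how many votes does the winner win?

Ballots ranking Quinn above Singh: 3.
Ballots ranking Singh above Quinn: 6.
Singh wins 6–3, a margin of 3.

3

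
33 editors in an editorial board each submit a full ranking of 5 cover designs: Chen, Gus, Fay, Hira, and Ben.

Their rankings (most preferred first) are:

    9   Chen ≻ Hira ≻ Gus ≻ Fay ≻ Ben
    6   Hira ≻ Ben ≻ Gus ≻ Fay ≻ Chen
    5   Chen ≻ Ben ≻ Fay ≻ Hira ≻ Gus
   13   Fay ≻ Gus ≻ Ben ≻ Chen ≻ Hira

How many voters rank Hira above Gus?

20

Ballots ranking Hira above Gus: 9+6+5 = 20.
Ballots ranking Gus above Hira: 13.
So 20 of 33 voters prefer Hira to Gus.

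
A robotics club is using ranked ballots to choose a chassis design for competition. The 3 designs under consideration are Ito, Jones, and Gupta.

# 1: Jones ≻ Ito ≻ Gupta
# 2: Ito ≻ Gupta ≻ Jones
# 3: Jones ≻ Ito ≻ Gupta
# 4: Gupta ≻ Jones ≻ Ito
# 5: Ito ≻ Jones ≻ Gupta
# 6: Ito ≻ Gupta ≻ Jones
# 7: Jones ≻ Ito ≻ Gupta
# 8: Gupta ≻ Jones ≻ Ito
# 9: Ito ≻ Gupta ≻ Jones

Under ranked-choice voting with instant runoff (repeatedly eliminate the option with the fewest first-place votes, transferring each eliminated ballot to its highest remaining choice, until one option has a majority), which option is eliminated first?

Gupta

Round 1: Ito 4, Jones 3, Gupta 2. Gupta has the fewest and is eliminated.
Round 2: Jones 5, Ito 4. Jones has a majority.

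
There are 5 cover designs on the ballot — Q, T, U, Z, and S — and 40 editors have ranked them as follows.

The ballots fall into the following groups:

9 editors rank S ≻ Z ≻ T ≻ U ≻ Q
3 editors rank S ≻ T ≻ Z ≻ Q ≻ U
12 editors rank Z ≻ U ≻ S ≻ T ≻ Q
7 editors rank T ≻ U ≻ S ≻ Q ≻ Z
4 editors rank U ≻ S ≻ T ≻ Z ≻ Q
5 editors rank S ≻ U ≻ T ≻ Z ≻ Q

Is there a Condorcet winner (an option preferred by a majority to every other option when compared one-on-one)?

Head-to-head results (40 voters total):
Q vs T: T wins 40–0.
Q vs U: U wins 37–3.
Q vs Z: Z wins 33–7.
Q vs S: S wins 40–0.
T vs U: U wins 21–19.
T vs Z: Z wins 21–19.
T vs S: S wins 33–7.
U vs Z: Z wins 24–16.
U vs S: U wins 23–17.
Z vs S: S wins 28–12.
No candidate beats all others: U beats S beats Z beats U, a majority cycle.

No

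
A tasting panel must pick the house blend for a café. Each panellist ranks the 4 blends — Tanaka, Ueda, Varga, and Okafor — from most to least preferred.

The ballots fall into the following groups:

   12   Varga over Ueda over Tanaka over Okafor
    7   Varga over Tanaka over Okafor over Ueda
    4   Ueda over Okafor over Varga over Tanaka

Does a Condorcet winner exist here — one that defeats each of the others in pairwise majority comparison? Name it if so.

Varga

Head-to-head results (23 voters total):
Tanaka vs Ueda: Ueda wins 16–7.
Tanaka vs Varga: Varga wins 23–0.
Tanaka vs Okafor: Tanaka wins 19–4.
Ueda vs Varga: Varga wins 19–4.
Ueda vs Okafor: Ueda wins 16–7.
Varga vs Okafor: Varga wins 19–4.
Varga beats each rival — Tanaka (23–0), Ueda (19–4), Okafor (19–4) — so Varga is the Condorcet winner.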